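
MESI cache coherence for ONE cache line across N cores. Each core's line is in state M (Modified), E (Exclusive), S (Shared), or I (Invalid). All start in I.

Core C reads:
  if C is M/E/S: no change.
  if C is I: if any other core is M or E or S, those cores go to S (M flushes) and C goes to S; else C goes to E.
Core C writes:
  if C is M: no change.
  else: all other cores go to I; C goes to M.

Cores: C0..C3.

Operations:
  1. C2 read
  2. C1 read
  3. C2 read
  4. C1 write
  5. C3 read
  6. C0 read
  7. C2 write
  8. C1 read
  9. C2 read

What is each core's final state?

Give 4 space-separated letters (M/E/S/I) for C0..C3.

Answer: I S S I

Derivation:
Op 1: C2 read [C2 read from I: no other sharers -> C2=E (exclusive)] -> [I,I,E,I]
Op 2: C1 read [C1 read from I: others=['C2=E'] -> C1=S, others downsized to S] -> [I,S,S,I]
Op 3: C2 read [C2 read: already in S, no change] -> [I,S,S,I]
Op 4: C1 write [C1 write: invalidate ['C2=S'] -> C1=M] -> [I,M,I,I]
Op 5: C3 read [C3 read from I: others=['C1=M'] -> C3=S, others downsized to S] -> [I,S,I,S]
Op 6: C0 read [C0 read from I: others=['C1=S', 'C3=S'] -> C0=S, others downsized to S] -> [S,S,I,S]
Op 7: C2 write [C2 write: invalidate ['C0=S', 'C1=S', 'C3=S'] -> C2=M] -> [I,I,M,I]
Op 8: C1 read [C1 read from I: others=['C2=M'] -> C1=S, others downsized to S] -> [I,S,S,I]
Op 9: C2 read [C2 read: already in S, no change] -> [I,S,S,I]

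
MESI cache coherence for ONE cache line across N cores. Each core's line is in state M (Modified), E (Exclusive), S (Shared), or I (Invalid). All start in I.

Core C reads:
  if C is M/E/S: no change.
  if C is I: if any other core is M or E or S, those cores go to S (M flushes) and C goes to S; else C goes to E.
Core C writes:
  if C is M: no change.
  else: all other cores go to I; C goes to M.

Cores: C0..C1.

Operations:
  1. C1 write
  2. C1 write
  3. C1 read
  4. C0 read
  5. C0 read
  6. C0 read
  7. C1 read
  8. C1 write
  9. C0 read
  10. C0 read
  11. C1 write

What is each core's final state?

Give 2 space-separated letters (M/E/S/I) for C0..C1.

Op 1: C1 write [C1 write: invalidate none -> C1=M] -> [I,M]
Op 2: C1 write [C1 write: already M (modified), no change] -> [I,M]
Op 3: C1 read [C1 read: already in M, no change] -> [I,M]
Op 4: C0 read [C0 read from I: others=['C1=M'] -> C0=S, others downsized to S] -> [S,S]
Op 5: C0 read [C0 read: already in S, no change] -> [S,S]
Op 6: C0 read [C0 read: already in S, no change] -> [S,S]
Op 7: C1 read [C1 read: already in S, no change] -> [S,S]
Op 8: C1 write [C1 write: invalidate ['C0=S'] -> C1=M] -> [I,M]
Op 9: C0 read [C0 read from I: others=['C1=M'] -> C0=S, others downsized to S] -> [S,S]
Op 10: C0 read [C0 read: already in S, no change] -> [S,S]
Op 11: C1 write [C1 write: invalidate ['C0=S'] -> C1=M] -> [I,M]

Answer: I M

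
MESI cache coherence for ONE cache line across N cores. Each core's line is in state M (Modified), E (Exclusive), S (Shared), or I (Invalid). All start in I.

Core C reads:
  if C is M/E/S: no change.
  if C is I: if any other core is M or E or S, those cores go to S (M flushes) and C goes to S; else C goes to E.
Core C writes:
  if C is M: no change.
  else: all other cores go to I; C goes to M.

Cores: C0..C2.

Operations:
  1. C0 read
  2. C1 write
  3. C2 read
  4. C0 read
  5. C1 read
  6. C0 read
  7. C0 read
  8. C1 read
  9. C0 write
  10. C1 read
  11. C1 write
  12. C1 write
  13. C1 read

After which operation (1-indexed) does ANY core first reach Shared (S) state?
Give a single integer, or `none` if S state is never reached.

Op 1: C0 read [C0 read from I: no other sharers -> C0=E (exclusive)] -> [E,I,I]
Op 2: C1 write [C1 write: invalidate ['C0=E'] -> C1=M] -> [I,M,I]
Op 3: C2 read [C2 read from I: others=['C1=M'] -> C2=S, others downsized to S] -> [I,S,S]
  -> First S state at op 3; remaining ops need not be traced.

Answer: 3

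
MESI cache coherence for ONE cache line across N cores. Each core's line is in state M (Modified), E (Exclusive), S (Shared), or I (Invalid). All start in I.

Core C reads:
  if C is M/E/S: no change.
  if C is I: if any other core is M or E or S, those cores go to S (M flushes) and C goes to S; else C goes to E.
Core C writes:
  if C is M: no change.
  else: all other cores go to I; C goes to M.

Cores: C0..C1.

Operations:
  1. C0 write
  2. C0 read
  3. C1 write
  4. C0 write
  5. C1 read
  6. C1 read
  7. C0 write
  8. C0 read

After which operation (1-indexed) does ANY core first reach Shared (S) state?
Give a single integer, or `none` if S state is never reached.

Answer: 5

Derivation:
Op 1: C0 write [C0 write: invalidate none -> C0=M] -> [M,I]
Op 2: C0 read [C0 read: already in M, no change] -> [M,I]
Op 3: C1 write [C1 write: invalidate ['C0=M'] -> C1=M] -> [I,M]
Op 4: C0 write [C0 write: invalidate ['C1=M'] -> C0=M] -> [M,I]
Op 5: C1 read [C1 read from I: others=['C0=M'] -> C1=S, others downsized to S] -> [S,S]
  -> First S state at op 5; remaining ops need not be traced.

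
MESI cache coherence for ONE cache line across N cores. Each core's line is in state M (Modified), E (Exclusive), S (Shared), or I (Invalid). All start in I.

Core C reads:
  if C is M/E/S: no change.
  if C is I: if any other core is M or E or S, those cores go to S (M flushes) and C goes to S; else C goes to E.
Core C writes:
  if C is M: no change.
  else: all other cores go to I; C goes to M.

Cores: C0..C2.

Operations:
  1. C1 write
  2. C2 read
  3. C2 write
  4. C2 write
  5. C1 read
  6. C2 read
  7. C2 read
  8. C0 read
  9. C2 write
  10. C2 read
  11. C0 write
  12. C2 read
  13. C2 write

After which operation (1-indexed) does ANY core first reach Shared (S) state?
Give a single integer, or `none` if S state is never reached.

Answer: 2

Derivation:
Op 1: C1 write [C1 write: invalidate none -> C1=M] -> [I,M,I]
Op 2: C2 read [C2 read from I: others=['C1=M'] -> C2=S, others downsized to S] -> [I,S,S]
  -> First S state at op 2; remaining ops need not be traced.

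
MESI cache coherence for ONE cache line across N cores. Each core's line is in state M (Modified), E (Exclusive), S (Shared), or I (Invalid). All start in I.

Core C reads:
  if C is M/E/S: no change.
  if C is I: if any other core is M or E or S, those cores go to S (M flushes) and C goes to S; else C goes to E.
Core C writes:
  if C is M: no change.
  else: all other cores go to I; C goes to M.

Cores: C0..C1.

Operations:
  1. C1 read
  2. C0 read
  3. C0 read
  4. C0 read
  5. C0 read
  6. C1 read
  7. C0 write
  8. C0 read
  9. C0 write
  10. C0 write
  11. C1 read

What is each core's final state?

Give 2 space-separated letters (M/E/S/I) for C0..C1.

Answer: S S

Derivation:
Op 1: C1 read [C1 read from I: no other sharers -> C1=E (exclusive)] -> [I,E]
Op 2: C0 read [C0 read from I: others=['C1=E'] -> C0=S, others downsized to S] -> [S,S]
Op 3: C0 read [C0 read: already in S, no change] -> [S,S]
Op 4: C0 read [C0 read: already in S, no change] -> [S,S]
Op 5: C0 read [C0 read: already in S, no change] -> [S,S]
Op 6: C1 read [C1 read: already in S, no change] -> [S,S]
Op 7: C0 write [C0 write: invalidate ['C1=S'] -> C0=M] -> [M,I]
Op 8: C0 read [C0 read: already in M, no change] -> [M,I]
Op 9: C0 write [C0 write: already M (modified), no change] -> [M,I]
Op 10: C0 write [C0 write: already M (modified), no change] -> [M,I]
Op 11: C1 read [C1 read from I: others=['C0=M'] -> C1=S, others downsized to S] -> [S,S]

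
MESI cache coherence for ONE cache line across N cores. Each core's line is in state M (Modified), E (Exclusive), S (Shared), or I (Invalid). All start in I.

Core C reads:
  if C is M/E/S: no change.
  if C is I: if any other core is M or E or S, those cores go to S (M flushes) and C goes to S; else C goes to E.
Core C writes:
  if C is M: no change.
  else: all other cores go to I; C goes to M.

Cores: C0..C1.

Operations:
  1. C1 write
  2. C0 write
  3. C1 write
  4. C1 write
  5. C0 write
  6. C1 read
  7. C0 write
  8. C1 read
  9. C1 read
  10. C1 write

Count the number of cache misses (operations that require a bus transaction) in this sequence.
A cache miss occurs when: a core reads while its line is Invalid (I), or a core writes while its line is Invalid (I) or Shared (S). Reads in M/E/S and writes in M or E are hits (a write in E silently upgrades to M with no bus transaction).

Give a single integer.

Op 1: C1 write [C1 write: invalidate none -> C1=M] -> [I,M] [MISS #1: write from I]
Op 2: C0 write [C0 write: invalidate ['C1=M'] -> C0=M] -> [M,I] [MISS #2: write from I]
Op 3: C1 write [C1 write: invalidate ['C0=M'] -> C1=M] -> [I,M] [MISS #3: write from I]
Op 4: C1 write [C1 write: already M (modified), no change] -> [I,M] [hit: write from M]
Op 5: C0 write [C0 write: invalidate ['C1=M'] -> C0=M] -> [M,I] [MISS #4: write from I]
Op 6: C1 read [C1 read from I: others=['C0=M'] -> C1=S, others downsized to S] -> [S,S] [MISS #5: read from I]
Op 7: C0 write [C0 write: invalidate ['C1=S'] -> C0=M] -> [M,I] [MISS #6: write from S]
Op 8: C1 read [C1 read from I: others=['C0=M'] -> C1=S, others downsized to S] -> [S,S] [MISS #7: read from I]
Op 9: C1 read [C1 read: already in S, no change] -> [S,S] [hit: read from S]
Op 10: C1 write [C1 write: invalidate ['C0=S'] -> C1=M] -> [I,M] [MISS #8: write from S]

Answer: 8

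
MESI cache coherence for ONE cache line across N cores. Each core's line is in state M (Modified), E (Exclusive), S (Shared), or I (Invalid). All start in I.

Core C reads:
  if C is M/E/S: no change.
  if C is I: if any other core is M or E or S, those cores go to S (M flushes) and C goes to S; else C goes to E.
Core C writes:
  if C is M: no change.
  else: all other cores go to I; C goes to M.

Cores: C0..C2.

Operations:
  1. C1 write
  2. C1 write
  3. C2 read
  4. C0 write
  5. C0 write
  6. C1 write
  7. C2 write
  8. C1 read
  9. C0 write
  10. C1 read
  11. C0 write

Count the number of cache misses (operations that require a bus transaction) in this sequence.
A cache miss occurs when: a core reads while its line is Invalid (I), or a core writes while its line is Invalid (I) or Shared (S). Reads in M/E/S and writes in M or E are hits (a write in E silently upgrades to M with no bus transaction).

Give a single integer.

Answer: 9

Derivation:
Op 1: C1 write [C1 write: invalidate none -> C1=M] -> [I,M,I] [MISS #1: write from I]
Op 2: C1 write [C1 write: already M (modified), no change] -> [I,M,I] [hit: write from M]
Op 3: C2 read [C2 read from I: others=['C1=M'] -> C2=S, others downsized to S] -> [I,S,S] [MISS #2: read from I]
Op 4: C0 write [C0 write: invalidate ['C1=S', 'C2=S'] -> C0=M] -> [M,I,I] [MISS #3: write from I]
Op 5: C0 write [C0 write: already M (modified), no change] -> [M,I,I] [hit: write from M]
Op 6: C1 write [C1 write: invalidate ['C0=M'] -> C1=M] -> [I,M,I] [MISS #4: write from I]
Op 7: C2 write [C2 write: invalidate ['C1=M'] -> C2=M] -> [I,I,M] [MISS #5: write from I]
Op 8: C1 read [C1 read from I: others=['C2=M'] -> C1=S, others downsized to S] -> [I,S,S] [MISS #6: read from I]
Op 9: C0 write [C0 write: invalidate ['C1=S', 'C2=S'] -> C0=M] -> [M,I,I] [MISS #7: write from I]
Op 10: C1 read [C1 read from I: others=['C0=M'] -> C1=S, others downsized to S] -> [S,S,I] [MISS #8: read from I]
Op 11: C0 write [C0 write: invalidate ['C1=S'] -> C0=M] -> [M,I,I] [MISS #9: write from S]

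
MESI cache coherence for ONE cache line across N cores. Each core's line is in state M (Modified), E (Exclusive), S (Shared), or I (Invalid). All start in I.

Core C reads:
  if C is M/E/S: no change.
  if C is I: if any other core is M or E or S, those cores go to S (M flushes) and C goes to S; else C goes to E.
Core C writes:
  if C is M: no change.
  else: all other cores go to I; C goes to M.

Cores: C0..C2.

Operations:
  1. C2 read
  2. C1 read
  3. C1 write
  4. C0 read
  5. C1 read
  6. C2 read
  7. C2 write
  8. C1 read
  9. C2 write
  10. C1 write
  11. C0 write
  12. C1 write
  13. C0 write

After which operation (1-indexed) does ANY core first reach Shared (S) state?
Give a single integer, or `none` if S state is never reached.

Answer: 2

Derivation:
Op 1: C2 read [C2 read from I: no other sharers -> C2=E (exclusive)] -> [I,I,E]
Op 2: C1 read [C1 read from I: others=['C2=E'] -> C1=S, others downsized to S] -> [I,S,S]
  -> First S state at op 2; remaining ops need not be traced.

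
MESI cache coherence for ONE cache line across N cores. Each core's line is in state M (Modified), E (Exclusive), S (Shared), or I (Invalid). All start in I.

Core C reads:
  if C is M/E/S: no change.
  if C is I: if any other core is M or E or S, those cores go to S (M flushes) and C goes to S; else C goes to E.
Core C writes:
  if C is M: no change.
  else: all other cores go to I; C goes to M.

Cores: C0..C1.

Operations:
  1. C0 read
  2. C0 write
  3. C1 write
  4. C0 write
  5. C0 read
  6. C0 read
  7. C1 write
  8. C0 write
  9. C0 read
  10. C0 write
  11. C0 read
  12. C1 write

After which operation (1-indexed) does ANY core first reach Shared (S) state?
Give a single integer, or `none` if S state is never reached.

Answer: none

Derivation:
Op 1: C0 read [C0 read from I: no other sharers -> C0=E (exclusive)] -> [E,I]
Op 2: C0 write [C0 write: invalidate none -> C0=M] -> [M,I]
Op 3: C1 write [C1 write: invalidate ['C0=M'] -> C1=M] -> [I,M]
Op 4: C0 write [C0 write: invalidate ['C1=M'] -> C0=M] -> [M,I]
Op 5: C0 read [C0 read: already in M, no change] -> [M,I]
Op 6: C0 read [C0 read: already in M, no change] -> [M,I]
Op 7: C1 write [C1 write: invalidate ['C0=M'] -> C1=M] -> [I,M]
Op 8: C0 write [C0 write: invalidate ['C1=M'] -> C0=M] -> [M,I]
Op 9: C0 read [C0 read: already in M, no change] -> [M,I]
Op 10: C0 write [C0 write: already M (modified), no change] -> [M,I]
Op 11: C0 read [C0 read: already in M, no change] -> [M,I]
Op 12: C1 write [C1 write: invalidate ['C0=M'] -> C1=M] -> [I,M]
S state never reached in this sequence.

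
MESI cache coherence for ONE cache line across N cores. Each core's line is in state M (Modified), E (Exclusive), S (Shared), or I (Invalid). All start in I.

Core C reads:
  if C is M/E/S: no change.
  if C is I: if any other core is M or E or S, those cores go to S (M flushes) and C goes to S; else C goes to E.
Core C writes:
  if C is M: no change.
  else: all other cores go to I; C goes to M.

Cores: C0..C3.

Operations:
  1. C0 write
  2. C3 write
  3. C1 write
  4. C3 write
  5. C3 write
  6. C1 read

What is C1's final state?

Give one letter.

Answer: S

Derivation:
Op 1: C0 write [C0 write: invalidate none -> C0=M] -> [M,I,I,I]
Op 2: C3 write [C3 write: invalidate ['C0=M'] -> C3=M] -> [I,I,I,M]
Op 3: C1 write [C1 write: invalidate ['C3=M'] -> C1=M] -> [I,M,I,I]
Op 4: C3 write [C3 write: invalidate ['C1=M'] -> C3=M] -> [I,I,I,M]
Op 5: C3 write [C3 write: already M (modified), no change] -> [I,I,I,M]
Op 6: C1 read [C1 read from I: others=['C3=M'] -> C1=S, others downsized to S] -> [I,S,I,S]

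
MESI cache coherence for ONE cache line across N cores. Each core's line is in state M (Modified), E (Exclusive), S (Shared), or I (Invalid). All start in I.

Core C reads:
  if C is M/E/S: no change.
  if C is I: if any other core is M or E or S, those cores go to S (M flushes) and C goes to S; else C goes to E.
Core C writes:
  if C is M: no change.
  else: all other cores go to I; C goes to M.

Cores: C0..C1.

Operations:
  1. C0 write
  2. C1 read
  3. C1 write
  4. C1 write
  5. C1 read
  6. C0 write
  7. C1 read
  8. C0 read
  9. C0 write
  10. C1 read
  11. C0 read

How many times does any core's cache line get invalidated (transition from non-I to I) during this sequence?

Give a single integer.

Answer: 3

Derivation:
Op 1: C0 write [C0 write: invalidate none -> C0=M] -> [M,I] (invalidations this op: 0; running total: 0)
Op 2: C1 read [C1 read from I: others=['C0=M'] -> C1=S, others downsized to S] -> [S,S] (invalidations this op: 0; running total: 0)
Op 3: C1 write [C1 write: invalidate ['C0=S'] -> C1=M] -> [I,M] (invalidations this op: 1; running total: 1)
Op 4: C1 write [C1 write: already M (modified), no change] -> [I,M] (invalidations this op: 0; running total: 1)
Op 5: C1 read [C1 read: already in M, no change] -> [I,M] (invalidations this op: 0; running total: 1)
Op 6: C0 write [C0 write: invalidate ['C1=M'] -> C0=M] -> [M,I] (invalidations this op: 1; running total: 2)
Op 7: C1 read [C1 read from I: others=['C0=M'] -> C1=S, others downsized to S] -> [S,S] (invalidations this op: 0; running total: 2)
Op 8: C0 read [C0 read: already in S, no change] -> [S,S] (invalidations this op: 0; running total: 2)
Op 9: C0 write [C0 write: invalidate ['C1=S'] -> C0=M] -> [M,I] (invalidations this op: 1; running total: 3)
Op 10: C1 read [C1 read from I: others=['C0=M'] -> C1=S, others downsized to S] -> [S,S] (invalidations this op: 0; running total: 3)
Op 11: C0 read [C0 read: already in S, no change] -> [S,S] (invalidations this op: 0; running total: 3)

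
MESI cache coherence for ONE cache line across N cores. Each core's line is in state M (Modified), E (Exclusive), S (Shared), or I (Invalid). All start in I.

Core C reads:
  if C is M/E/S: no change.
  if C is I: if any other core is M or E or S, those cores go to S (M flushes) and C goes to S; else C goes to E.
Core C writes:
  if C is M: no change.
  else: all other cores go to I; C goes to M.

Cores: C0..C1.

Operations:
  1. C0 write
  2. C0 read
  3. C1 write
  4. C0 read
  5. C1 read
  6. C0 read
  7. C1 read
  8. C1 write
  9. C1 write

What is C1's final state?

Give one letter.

Op 1: C0 write [C0 write: invalidate none -> C0=M] -> [M,I]
Op 2: C0 read [C0 read: already in M, no change] -> [M,I]
Op 3: C1 write [C1 write: invalidate ['C0=M'] -> C1=M] -> [I,M]
Op 4: C0 read [C0 read from I: others=['C1=M'] -> C0=S, others downsized to S] -> [S,S]
Op 5: C1 read [C1 read: already in S, no change] -> [S,S]
Op 6: C0 read [C0 read: already in S, no change] -> [S,S]
Op 7: C1 read [C1 read: already in S, no change] -> [S,S]
Op 8: C1 write [C1 write: invalidate ['C0=S'] -> C1=M] -> [I,M]
Op 9: C1 write [C1 write: already M (modified), no change] -> [I,M]

Answer: M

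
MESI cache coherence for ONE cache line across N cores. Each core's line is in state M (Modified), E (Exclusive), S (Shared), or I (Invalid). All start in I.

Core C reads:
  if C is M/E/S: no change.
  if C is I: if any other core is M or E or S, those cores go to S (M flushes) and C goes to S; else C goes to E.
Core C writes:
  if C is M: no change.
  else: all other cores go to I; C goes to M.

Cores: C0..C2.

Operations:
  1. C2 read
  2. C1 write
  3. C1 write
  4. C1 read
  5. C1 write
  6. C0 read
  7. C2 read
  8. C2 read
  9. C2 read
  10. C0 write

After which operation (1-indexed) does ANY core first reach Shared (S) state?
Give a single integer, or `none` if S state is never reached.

Answer: 6

Derivation:
Op 1: C2 read [C2 read from I: no other sharers -> C2=E (exclusive)] -> [I,I,E]
Op 2: C1 write [C1 write: invalidate ['C2=E'] -> C1=M] -> [I,M,I]
Op 3: C1 write [C1 write: already M (modified), no change] -> [I,M,I]
Op 4: C1 read [C1 read: already in M, no change] -> [I,M,I]
Op 5: C1 write [C1 write: already M (modified), no change] -> [I,M,I]
Op 6: C0 read [C0 read from I: others=['C1=M'] -> C0=S, others downsized to S] -> [S,S,I]
  -> First S state at op 6; remaining ops need not be traced.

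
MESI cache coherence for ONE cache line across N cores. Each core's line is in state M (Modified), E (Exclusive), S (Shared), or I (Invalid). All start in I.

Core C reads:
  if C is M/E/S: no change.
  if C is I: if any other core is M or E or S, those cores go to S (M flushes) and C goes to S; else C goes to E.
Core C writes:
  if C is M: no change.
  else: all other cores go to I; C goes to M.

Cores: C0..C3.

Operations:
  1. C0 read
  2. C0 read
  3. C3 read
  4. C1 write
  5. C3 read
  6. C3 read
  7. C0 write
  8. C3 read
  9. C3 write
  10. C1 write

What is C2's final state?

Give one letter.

Answer: I

Derivation:
Op 1: C0 read [C0 read from I: no other sharers -> C0=E (exclusive)] -> [E,I,I,I]
Op 2: C0 read [C0 read: already in E, no change] -> [E,I,I,I]
Op 3: C3 read [C3 read from I: others=['C0=E'] -> C3=S, others downsized to S] -> [S,I,I,S]
Op 4: C1 write [C1 write: invalidate ['C0=S', 'C3=S'] -> C1=M] -> [I,M,I,I]
Op 5: C3 read [C3 read from I: others=['C1=M'] -> C3=S, others downsized to S] -> [I,S,I,S]
Op 6: C3 read [C3 read: already in S, no change] -> [I,S,I,S]
Op 7: C0 write [C0 write: invalidate ['C1=S', 'C3=S'] -> C0=M] -> [M,I,I,I]
Op 8: C3 read [C3 read from I: others=['C0=M'] -> C3=S, others downsized to S] -> [S,I,I,S]
Op 9: C3 write [C3 write: invalidate ['C0=S'] -> C3=M] -> [I,I,I,M]
Op 10: C1 write [C1 write: invalidate ['C3=M'] -> C1=M] -> [I,M,I,I]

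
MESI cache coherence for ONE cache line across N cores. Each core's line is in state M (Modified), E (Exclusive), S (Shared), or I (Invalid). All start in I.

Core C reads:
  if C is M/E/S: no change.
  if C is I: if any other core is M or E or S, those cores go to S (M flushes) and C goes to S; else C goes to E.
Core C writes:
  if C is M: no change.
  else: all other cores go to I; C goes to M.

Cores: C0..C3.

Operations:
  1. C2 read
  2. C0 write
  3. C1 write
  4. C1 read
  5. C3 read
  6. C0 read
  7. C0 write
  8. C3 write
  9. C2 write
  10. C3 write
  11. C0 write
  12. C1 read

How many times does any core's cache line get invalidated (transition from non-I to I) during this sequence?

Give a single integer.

Op 1: C2 read [C2 read from I: no other sharers -> C2=E (exclusive)] -> [I,I,E,I] (invalidations this op: 0; running total: 0)
Op 2: C0 write [C0 write: invalidate ['C2=E'] -> C0=M] -> [M,I,I,I] (invalidations this op: 1; running total: 1)
Op 3: C1 write [C1 write: invalidate ['C0=M'] -> C1=M] -> [I,M,I,I] (invalidations this op: 1; running total: 2)
Op 4: C1 read [C1 read: already in M, no change] -> [I,M,I,I] (invalidations this op: 0; running total: 2)
Op 5: C3 read [C3 read from I: others=['C1=M'] -> C3=S, others downsized to S] -> [I,S,I,S] (invalidations this op: 0; running total: 2)
Op 6: C0 read [C0 read from I: others=['C1=S', 'C3=S'] -> C0=S, others downsized to S] -> [S,S,I,S] (invalidations this op: 0; running total: 2)
Op 7: C0 write [C0 write: invalidate ['C1=S', 'C3=S'] -> C0=M] -> [M,I,I,I] (invalidations this op: 2; running total: 4)
Op 8: C3 write [C3 write: invalidate ['C0=M'] -> C3=M] -> [I,I,I,M] (invalidations this op: 1; running total: 5)
Op 9: C2 write [C2 write: invalidate ['C3=M'] -> C2=M] -> [I,I,M,I] (invalidations this op: 1; running total: 6)
Op 10: C3 write [C3 write: invalidate ['C2=M'] -> C3=M] -> [I,I,I,M] (invalidations this op: 1; running total: 7)
Op 11: C0 write [C0 write: invalidate ['C3=M'] -> C0=M] -> [M,I,I,I] (invalidations this op: 1; running total: 8)
Op 12: C1 read [C1 read from I: others=['C0=M'] -> C1=S, others downsized to S] -> [S,S,I,I] (invalidations this op: 0; running total: 8)

Answer: 8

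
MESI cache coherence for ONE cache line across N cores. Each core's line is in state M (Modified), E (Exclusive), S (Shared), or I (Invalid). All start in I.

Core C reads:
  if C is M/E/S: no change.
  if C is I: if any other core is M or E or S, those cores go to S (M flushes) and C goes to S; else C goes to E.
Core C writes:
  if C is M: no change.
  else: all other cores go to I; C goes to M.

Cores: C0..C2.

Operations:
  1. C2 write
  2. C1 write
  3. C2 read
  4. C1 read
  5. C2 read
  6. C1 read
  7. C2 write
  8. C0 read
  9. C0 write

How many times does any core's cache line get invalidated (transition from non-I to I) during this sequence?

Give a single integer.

Op 1: C2 write [C2 write: invalidate none -> C2=M] -> [I,I,M] (invalidations this op: 0; running total: 0)
Op 2: C1 write [C1 write: invalidate ['C2=M'] -> C1=M] -> [I,M,I] (invalidations this op: 1; running total: 1)
Op 3: C2 read [C2 read from I: others=['C1=M'] -> C2=S, others downsized to S] -> [I,S,S] (invalidations this op: 0; running total: 1)
Op 4: C1 read [C1 read: already in S, no change] -> [I,S,S] (invalidations this op: 0; running total: 1)
Op 5: C2 read [C2 read: already in S, no change] -> [I,S,S] (invalidations this op: 0; running total: 1)
Op 6: C1 read [C1 read: already in S, no change] -> [I,S,S] (invalidations this op: 0; running total: 1)
Op 7: C2 write [C2 write: invalidate ['C1=S'] -> C2=M] -> [I,I,M] (invalidations this op: 1; running total: 2)
Op 8: C0 read [C0 read from I: others=['C2=M'] -> C0=S, others downsized to S] -> [S,I,S] (invalidations this op: 0; running total: 2)
Op 9: C0 write [C0 write: invalidate ['C2=S'] -> C0=M] -> [M,I,I] (invalidations this op: 1; running total: 3)

Answer: 3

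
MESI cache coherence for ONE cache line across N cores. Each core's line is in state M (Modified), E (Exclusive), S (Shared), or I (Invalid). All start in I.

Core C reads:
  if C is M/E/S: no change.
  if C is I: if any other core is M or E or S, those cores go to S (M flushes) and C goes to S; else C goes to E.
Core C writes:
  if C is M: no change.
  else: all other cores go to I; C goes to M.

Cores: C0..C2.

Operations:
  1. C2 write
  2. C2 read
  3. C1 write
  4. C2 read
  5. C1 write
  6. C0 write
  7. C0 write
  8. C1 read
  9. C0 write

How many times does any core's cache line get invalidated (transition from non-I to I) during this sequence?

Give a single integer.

Op 1: C2 write [C2 write: invalidate none -> C2=M] -> [I,I,M] (invalidations this op: 0; running total: 0)
Op 2: C2 read [C2 read: already in M, no change] -> [I,I,M] (invalidations this op: 0; running total: 0)
Op 3: C1 write [C1 write: invalidate ['C2=M'] -> C1=M] -> [I,M,I] (invalidations this op: 1; running total: 1)
Op 4: C2 read [C2 read from I: others=['C1=M'] -> C2=S, others downsized to S] -> [I,S,S] (invalidations this op: 0; running total: 1)
Op 5: C1 write [C1 write: invalidate ['C2=S'] -> C1=M] -> [I,M,I] (invalidations this op: 1; running total: 2)
Op 6: C0 write [C0 write: invalidate ['C1=M'] -> C0=M] -> [M,I,I] (invalidations this op: 1; running total: 3)
Op 7: C0 write [C0 write: already M (modified), no change] -> [M,I,I] (invalidations this op: 0; running total: 3)
Op 8: C1 read [C1 read from I: others=['C0=M'] -> C1=S, others downsized to S] -> [S,S,I] (invalidations this op: 0; running total: 3)
Op 9: C0 write [C0 write: invalidate ['C1=S'] -> C0=M] -> [M,I,I] (invalidations this op: 1; running total: 4)

Answer: 4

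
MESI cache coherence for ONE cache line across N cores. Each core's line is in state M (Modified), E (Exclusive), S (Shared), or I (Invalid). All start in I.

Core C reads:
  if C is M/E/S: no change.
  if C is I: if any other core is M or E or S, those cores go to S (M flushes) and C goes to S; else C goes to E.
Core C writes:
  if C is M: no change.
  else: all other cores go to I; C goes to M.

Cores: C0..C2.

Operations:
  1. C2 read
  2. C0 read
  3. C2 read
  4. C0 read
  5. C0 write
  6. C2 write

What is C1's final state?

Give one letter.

Answer: I

Derivation:
Op 1: C2 read [C2 read from I: no other sharers -> C2=E (exclusive)] -> [I,I,E]
Op 2: C0 read [C0 read from I: others=['C2=E'] -> C0=S, others downsized to S] -> [S,I,S]
Op 3: C2 read [C2 read: already in S, no change] -> [S,I,S]
Op 4: C0 read [C0 read: already in S, no change] -> [S,I,S]
Op 5: C0 write [C0 write: invalidate ['C2=S'] -> C0=M] -> [M,I,I]
Op 6: C2 write [C2 write: invalidate ['C0=M'] -> C2=M] -> [I,I,M]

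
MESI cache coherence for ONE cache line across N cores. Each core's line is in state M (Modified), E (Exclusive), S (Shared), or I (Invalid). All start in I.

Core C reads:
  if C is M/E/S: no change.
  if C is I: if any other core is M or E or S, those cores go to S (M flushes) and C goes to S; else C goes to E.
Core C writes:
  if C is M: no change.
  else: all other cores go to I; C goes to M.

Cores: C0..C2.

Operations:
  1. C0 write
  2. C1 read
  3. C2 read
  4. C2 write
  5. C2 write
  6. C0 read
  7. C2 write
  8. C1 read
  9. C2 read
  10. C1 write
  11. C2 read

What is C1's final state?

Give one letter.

Answer: S

Derivation:
Op 1: C0 write [C0 write: invalidate none -> C0=M] -> [M,I,I]
Op 2: C1 read [C1 read from I: others=['C0=M'] -> C1=S, others downsized to S] -> [S,S,I]
Op 3: C2 read [C2 read from I: others=['C0=S', 'C1=S'] -> C2=S, others downsized to S] -> [S,S,S]
Op 4: C2 write [C2 write: invalidate ['C0=S', 'C1=S'] -> C2=M] -> [I,I,M]
Op 5: C2 write [C2 write: already M (modified), no change] -> [I,I,M]
Op 6: C0 read [C0 read from I: others=['C2=M'] -> C0=S, others downsized to S] -> [S,I,S]
Op 7: C2 write [C2 write: invalidate ['C0=S'] -> C2=M] -> [I,I,M]
Op 8: C1 read [C1 read from I: others=['C2=M'] -> C1=S, others downsized to S] -> [I,S,S]
Op 9: C2 read [C2 read: already in S, no change] -> [I,S,S]
Op 10: C1 write [C1 write: invalidate ['C2=S'] -> C1=M] -> [I,M,I]
Op 11: C2 read [C2 read from I: others=['C1=M'] -> C2=S, others downsized to S] -> [I,S,S]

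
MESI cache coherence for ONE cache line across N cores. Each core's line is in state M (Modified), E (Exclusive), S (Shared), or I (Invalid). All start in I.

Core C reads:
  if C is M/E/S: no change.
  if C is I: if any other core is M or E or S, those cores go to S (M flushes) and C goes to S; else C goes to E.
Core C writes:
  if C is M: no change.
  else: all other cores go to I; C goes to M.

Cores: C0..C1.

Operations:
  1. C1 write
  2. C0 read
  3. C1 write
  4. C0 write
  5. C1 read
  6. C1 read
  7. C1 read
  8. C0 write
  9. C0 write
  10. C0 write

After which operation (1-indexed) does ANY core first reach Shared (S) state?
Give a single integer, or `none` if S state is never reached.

Op 1: C1 write [C1 write: invalidate none -> C1=M] -> [I,M]
Op 2: C0 read [C0 read from I: others=['C1=M'] -> C0=S, others downsized to S] -> [S,S]
  -> First S state at op 2; remaining ops need not be traced.

Answer: 2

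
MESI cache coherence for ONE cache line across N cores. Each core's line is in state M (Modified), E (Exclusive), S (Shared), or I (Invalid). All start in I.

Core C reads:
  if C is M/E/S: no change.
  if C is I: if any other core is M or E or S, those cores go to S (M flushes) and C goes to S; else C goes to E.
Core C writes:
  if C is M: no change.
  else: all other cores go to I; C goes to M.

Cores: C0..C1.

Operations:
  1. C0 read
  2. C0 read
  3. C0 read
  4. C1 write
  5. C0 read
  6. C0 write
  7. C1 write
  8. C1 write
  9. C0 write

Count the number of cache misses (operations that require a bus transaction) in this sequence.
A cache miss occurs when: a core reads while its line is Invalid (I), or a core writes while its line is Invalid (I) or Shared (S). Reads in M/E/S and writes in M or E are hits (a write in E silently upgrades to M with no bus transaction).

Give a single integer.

Op 1: C0 read [C0 read from I: no other sharers -> C0=E (exclusive)] -> [E,I] [MISS #1: read from I]
Op 2: C0 read [C0 read: already in E, no change] -> [E,I] [hit: read from E]
Op 3: C0 read [C0 read: already in E, no change] -> [E,I] [hit: read from E]
Op 4: C1 write [C1 write: invalidate ['C0=E'] -> C1=M] -> [I,M] [MISS #2: write from I]
Op 5: C0 read [C0 read from I: others=['C1=M'] -> C0=S, others downsized to S] -> [S,S] [MISS #3: read from I]
Op 6: C0 write [C0 write: invalidate ['C1=S'] -> C0=M] -> [M,I] [MISS #4: write from S]
Op 7: C1 write [C1 write: invalidate ['C0=M'] -> C1=M] -> [I,M] [MISS #5: write from I]
Op 8: C1 write [C1 write: already M (modified), no change] -> [I,M] [hit: write from M]
Op 9: C0 write [C0 write: invalidate ['C1=M'] -> C0=M] -> [M,I] [MISS #6: write from I]

Answer: 6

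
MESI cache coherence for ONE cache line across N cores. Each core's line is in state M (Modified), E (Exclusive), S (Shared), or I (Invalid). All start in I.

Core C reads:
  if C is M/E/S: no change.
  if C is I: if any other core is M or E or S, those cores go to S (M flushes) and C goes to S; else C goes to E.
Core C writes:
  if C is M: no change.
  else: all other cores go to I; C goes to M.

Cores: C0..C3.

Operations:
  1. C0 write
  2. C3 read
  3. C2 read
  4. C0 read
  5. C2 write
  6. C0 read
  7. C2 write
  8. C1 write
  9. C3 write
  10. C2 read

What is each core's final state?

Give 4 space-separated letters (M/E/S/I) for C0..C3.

Op 1: C0 write [C0 write: invalidate none -> C0=M] -> [M,I,I,I]
Op 2: C3 read [C3 read from I: others=['C0=M'] -> C3=S, others downsized to S] -> [S,I,I,S]
Op 3: C2 read [C2 read from I: others=['C0=S', 'C3=S'] -> C2=S, others downsized to S] -> [S,I,S,S]
Op 4: C0 read [C0 read: already in S, no change] -> [S,I,S,S]
Op 5: C2 write [C2 write: invalidate ['C0=S', 'C3=S'] -> C2=M] -> [I,I,M,I]
Op 6: C0 read [C0 read from I: others=['C2=M'] -> C0=S, others downsized to S] -> [S,I,S,I]
Op 7: C2 write [C2 write: invalidate ['C0=S'] -> C2=M] -> [I,I,M,I]
Op 8: C1 write [C1 write: invalidate ['C2=M'] -> C1=M] -> [I,M,I,I]
Op 9: C3 write [C3 write: invalidate ['C1=M'] -> C3=M] -> [I,I,I,M]
Op 10: C2 read [C2 read from I: others=['C3=M'] -> C2=S, others downsized to S] -> [I,I,S,S]

Answer: I I S S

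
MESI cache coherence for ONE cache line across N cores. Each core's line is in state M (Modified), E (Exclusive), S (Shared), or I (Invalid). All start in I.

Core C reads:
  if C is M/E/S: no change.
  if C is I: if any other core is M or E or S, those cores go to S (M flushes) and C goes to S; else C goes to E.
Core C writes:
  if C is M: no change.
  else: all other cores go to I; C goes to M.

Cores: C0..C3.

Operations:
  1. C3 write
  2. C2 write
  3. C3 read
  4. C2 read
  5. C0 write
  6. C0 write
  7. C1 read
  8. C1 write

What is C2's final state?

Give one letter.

Answer: I

Derivation:
Op 1: C3 write [C3 write: invalidate none -> C3=M] -> [I,I,I,M]
Op 2: C2 write [C2 write: invalidate ['C3=M'] -> C2=M] -> [I,I,M,I]
Op 3: C3 read [C3 read from I: others=['C2=M'] -> C3=S, others downsized to S] -> [I,I,S,S]
Op 4: C2 read [C2 read: already in S, no change] -> [I,I,S,S]
Op 5: C0 write [C0 write: invalidate ['C2=S', 'C3=S'] -> C0=M] -> [M,I,I,I]
Op 6: C0 write [C0 write: already M (modified), no change] -> [M,I,I,I]
Op 7: C1 read [C1 read from I: others=['C0=M'] -> C1=S, others downsized to S] -> [S,S,I,I]
Op 8: C1 write [C1 write: invalidate ['C0=S'] -> C1=M] -> [I,M,I,I]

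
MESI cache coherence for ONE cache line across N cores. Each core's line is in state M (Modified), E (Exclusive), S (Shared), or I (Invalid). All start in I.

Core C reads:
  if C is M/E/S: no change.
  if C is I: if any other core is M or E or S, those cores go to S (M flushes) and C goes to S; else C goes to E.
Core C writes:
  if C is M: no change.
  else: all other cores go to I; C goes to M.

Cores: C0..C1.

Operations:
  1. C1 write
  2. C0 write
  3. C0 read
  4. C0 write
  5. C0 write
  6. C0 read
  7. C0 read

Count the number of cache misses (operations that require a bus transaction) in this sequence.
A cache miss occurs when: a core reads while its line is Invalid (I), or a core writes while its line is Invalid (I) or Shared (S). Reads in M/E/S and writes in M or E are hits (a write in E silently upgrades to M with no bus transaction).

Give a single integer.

Answer: 2

Derivation:
Op 1: C1 write [C1 write: invalidate none -> C1=M] -> [I,M] [MISS #1: write from I]
Op 2: C0 write [C0 write: invalidate ['C1=M'] -> C0=M] -> [M,I] [MISS #2: write from I]
Op 3: C0 read [C0 read: already in M, no change] -> [M,I] [hit: read from M]
Op 4: C0 write [C0 write: already M (modified), no change] -> [M,I] [hit: write from M]
Op 5: C0 write [C0 write: already M (modified), no change] -> [M,I] [hit: write from M]
Op 6: C0 read [C0 read: already in M, no change] -> [M,I] [hit: read from M]
Op 7: C0 read [C0 read: already in M, no change] -> [M,I] [hit: read from M]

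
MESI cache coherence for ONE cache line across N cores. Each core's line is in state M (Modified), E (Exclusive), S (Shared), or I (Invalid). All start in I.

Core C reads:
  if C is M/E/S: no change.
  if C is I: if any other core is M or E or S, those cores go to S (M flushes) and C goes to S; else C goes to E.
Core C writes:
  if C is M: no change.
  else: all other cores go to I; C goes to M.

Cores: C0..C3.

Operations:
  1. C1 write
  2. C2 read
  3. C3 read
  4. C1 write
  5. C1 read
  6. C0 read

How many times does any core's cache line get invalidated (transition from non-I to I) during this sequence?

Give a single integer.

Answer: 2

Derivation:
Op 1: C1 write [C1 write: invalidate none -> C1=M] -> [I,M,I,I] (invalidations this op: 0; running total: 0)
Op 2: C2 read [C2 read from I: others=['C1=M'] -> C2=S, others downsized to S] -> [I,S,S,I] (invalidations this op: 0; running total: 0)
Op 3: C3 read [C3 read from I: others=['C1=S', 'C2=S'] -> C3=S, others downsized to S] -> [I,S,S,S] (invalidations this op: 0; running total: 0)
Op 4: C1 write [C1 write: invalidate ['C2=S', 'C3=S'] -> C1=M] -> [I,M,I,I] (invalidations this op: 2; running total: 2)
Op 5: C1 read [C1 read: already in M, no change] -> [I,M,I,I] (invalidations this op: 0; running total: 2)
Op 6: C0 read [C0 read from I: others=['C1=M'] -> C0=S, others downsized to S] -> [S,S,I,I] (invalidations this op: 0; running total: 2)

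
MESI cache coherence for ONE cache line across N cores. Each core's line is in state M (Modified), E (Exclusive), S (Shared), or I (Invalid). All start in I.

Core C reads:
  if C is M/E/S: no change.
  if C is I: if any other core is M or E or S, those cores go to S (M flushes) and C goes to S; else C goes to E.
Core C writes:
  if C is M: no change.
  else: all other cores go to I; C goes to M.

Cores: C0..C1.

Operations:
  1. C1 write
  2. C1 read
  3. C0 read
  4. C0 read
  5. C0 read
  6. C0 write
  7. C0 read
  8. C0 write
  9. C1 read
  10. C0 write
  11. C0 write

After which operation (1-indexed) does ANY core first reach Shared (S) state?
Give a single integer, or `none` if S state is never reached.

Op 1: C1 write [C1 write: invalidate none -> C1=M] -> [I,M]
Op 2: C1 read [C1 read: already in M, no change] -> [I,M]
Op 3: C0 read [C0 read from I: others=['C1=M'] -> C0=S, others downsized to S] -> [S,S]
  -> First S state at op 3; remaining ops need not be traced.

Answer: 3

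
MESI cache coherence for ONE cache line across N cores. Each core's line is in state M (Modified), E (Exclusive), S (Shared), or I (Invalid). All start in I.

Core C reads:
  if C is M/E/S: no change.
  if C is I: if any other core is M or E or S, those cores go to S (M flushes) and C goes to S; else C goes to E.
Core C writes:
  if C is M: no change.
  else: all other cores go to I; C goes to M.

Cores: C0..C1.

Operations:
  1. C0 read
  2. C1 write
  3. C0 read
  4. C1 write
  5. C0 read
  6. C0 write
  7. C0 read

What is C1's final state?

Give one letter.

Answer: I

Derivation:
Op 1: C0 read [C0 read from I: no other sharers -> C0=E (exclusive)] -> [E,I]
Op 2: C1 write [C1 write: invalidate ['C0=E'] -> C1=M] -> [I,M]
Op 3: C0 read [C0 read from I: others=['C1=M'] -> C0=S, others downsized to S] -> [S,S]
Op 4: C1 write [C1 write: invalidate ['C0=S'] -> C1=M] -> [I,M]
Op 5: C0 read [C0 read from I: others=['C1=M'] -> C0=S, others downsized to S] -> [S,S]
Op 6: C0 write [C0 write: invalidate ['C1=S'] -> C0=M] -> [M,I]
Op 7: C0 read [C0 read: already in M, no change] -> [M,I]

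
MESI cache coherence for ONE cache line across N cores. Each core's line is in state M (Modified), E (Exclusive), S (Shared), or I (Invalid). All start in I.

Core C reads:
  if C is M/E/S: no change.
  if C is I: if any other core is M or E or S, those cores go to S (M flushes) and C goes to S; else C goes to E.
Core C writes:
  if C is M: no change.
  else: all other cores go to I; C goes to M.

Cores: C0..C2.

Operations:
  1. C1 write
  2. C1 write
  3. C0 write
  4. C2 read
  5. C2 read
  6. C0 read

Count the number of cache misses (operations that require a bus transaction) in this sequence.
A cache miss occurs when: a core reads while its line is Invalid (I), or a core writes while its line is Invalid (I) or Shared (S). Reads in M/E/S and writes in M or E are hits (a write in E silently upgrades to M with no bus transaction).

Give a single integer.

Answer: 3

Derivation:
Op 1: C1 write [C1 write: invalidate none -> C1=M] -> [I,M,I] [MISS #1: write from I]
Op 2: C1 write [C1 write: already M (modified), no change] -> [I,M,I] [hit: write from M]
Op 3: C0 write [C0 write: invalidate ['C1=M'] -> C0=M] -> [M,I,I] [MISS #2: write from I]
Op 4: C2 read [C2 read from I: others=['C0=M'] -> C2=S, others downsized to S] -> [S,I,S] [MISS #3: read from I]
Op 5: C2 read [C2 read: already in S, no change] -> [S,I,S] [hit: read from S]
Op 6: C0 read [C0 read: already in S, no change] -> [S,I,S] [hit: read from S]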